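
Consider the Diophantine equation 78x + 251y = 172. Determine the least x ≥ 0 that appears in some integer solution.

73

gcd(251, 78):
  251 = 3×78 + 17
  78 = 4×17 + 10
  17 = 1×10 + 7
  10 = 1×7 + 3
  7 = 2×3 + 1
  3 = 3×1
so gcd(251, 78) = 1.
1 divides 172, so solutions exist.
Back-substitute for Bézout coefficients:
  1 = 7 - 2×3
  ... = 78×(-74) + 251×(23)
Scale by 172/1 = 172: (x₀, y₀) = (-12728, 3956).
General solution: x = -12728 + 251t, y = 3956 - 78t for integer t.
x ≥ 0: smallest is -12728 mod 251 = 73 (at t = 51), with y = -22.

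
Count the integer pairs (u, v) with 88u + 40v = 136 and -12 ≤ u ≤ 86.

19

gcd(88, 40):
  88 = 2×40 + 8
  40 = 5×8
so gcd(88, 40) = 8.
Back-substitute for Bézout coefficients:
  8 = 88 - 2×40
  ... = 88×(1) + 40×(-2)
Scale by 17: particular solution (17, -34); reduce u mod 5: (2, -1).
General solution: u = 2 + 5t, v = -1 - 11t for integer t.
-12 ≤ 2 + 5t ≤ 86 gives t ∈ [-2, 16], which is 19 values.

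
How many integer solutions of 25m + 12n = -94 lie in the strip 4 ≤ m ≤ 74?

gcd(25, 12) = 1  (25 = 2·12 + 1, 12 = 12·1).
Back-substituting, 25·(1) + 12·(-2) = 1.
Scale by -94: particular solution (-94, 188); reduce m mod 12: (2, -12).
General solution: m = 2 + 12t, n = -12 - 25t for integer t.
4 ≤ 2 + 12t ≤ 74 gives t ∈ [1, 6], which is 6 values.

6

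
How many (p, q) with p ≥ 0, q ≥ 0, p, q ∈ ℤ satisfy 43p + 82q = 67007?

gcd(82, 43) = 1.
By Bézout, 43·(21) + 82·(-11) = 1.
One solution: (27, 803).
General: p = 27 + 82t, q = 803 - 43t.
p ≥ 0 ⇒ t ≥ 0; q ≥ 0 ⇒ t ≤ 18. So t ∈ [0, 18]: 19 solutions.

19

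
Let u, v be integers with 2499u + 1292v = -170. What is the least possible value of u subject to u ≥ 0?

2

gcd(2499, 1292) = 17  (2499 = 1·1292 + 1207, 1292 = 1·1207 + 85, 1207 = 14·85 + 17, 85 = 5·17).
17 divides -170, so solutions exist.
Back-substituting, 2499·(15) + 1292·(-29) = 17.
Scale by -170/17 = -10: (u₀, v₀) = (-150, 290).
General solution: u = -150 + 76t, v = 290 - 147t for integer t.
u ≥ 0: smallest is -150 mod 76 = 2 (at t = 2), with v = -4.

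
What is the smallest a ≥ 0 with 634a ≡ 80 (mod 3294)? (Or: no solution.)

gcd(3294, 634) = 2.
2 divides 80, so solutions exist.
By Bézout, 634×(239) + 3294×(-46) = 2.
So 634×(239) ≡ 2 (mod 3294); multiply by 40: a ≡ 9560 (mod 1647).
Smallest nonnegative: a = 9560 mod 1647 = 1325.

1325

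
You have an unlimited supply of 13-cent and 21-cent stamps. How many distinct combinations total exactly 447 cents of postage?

1

Need nonnegative integers with 13j + 21k = 447.
gcd(13, 21) = 1, and 13·(-8) + 21·(5) = 1.
So (j₀, k₀) = (-3576, 2235); general j = -3576 + 21t, k = 2235 - 13t.
j ≥ 0 ⇒ t ≥ 171; k ≥ 0 ⇒ t ≤ 171. That's 1 value of t.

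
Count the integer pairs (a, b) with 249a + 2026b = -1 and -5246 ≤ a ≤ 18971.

gcd(2026, 249):
  2026 = 8*249 + 34
  249 = 7*34 + 11
  34 = 3*11 + 1
  11 = 11*1
so gcd(2026, 249) = 1.
Back-substitute for Bézout coefficients:
  1 = 34 - 3*11
  ... = 249*(-179) + 2026*(22)
Scale by -1: particular solution (179, -22); reduce a mod 2026: (179, -22).
General solution: a = 179 + 2026t, b = -22 - 249t for integer t.
-5246 ≤ 179 + 2026t ≤ 18971 gives t ∈ [-2, 9], which is 12 values.

12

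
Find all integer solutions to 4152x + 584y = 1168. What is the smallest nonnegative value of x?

gcd(4152, 584) = 8.
8 divides 1168, so solutions exist.
By Bézout, 4152×(-9) + 584×(64) = 8.
Scale by 1168/8 = 146: (x₀, y₀) = (-1314, 9344).
General solution: x = -1314 + 73t, y = 9344 - 519t for integer t.
x ≥ 0: smallest is -1314 mod 73 = 0 (at t = 18), with y = 2.

0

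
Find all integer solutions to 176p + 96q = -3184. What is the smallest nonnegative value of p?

1

gcd(176, 96) = 16  (176 = 1×96 + 80, 96 = 1×80 + 16, 80 = 5×16).
16 divides -3184, so solutions exist.
Back-substituting, 176×(-1) + 96×(2) = 16.
Scale by -3184/16 = -199: (p₀, q₀) = (199, -398).
General solution: p = 199 + 6t, q = -398 - 11t for integer t.
p ≥ 0: smallest is 199 mod 6 = 1 (at t = -33), with q = -35.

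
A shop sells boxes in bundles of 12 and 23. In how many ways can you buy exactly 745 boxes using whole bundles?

2

Need nonnegative integers with 12j + 23k = 745.
gcd(12, 23) = 1, and 12·(2) + 23·(-1) = 1.
So (j₀, k₀) = (1490, -745); general j = 1490 + 23t, k = -745 - 12t.
j ≥ 0 ⇒ t ≥ -64; k ≥ 0 ⇒ t ≤ -63. That's 2 values of t.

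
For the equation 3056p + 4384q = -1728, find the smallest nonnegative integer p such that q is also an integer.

272

gcd(4384, 3056) = 16.
16 divides -1728, so solutions exist.
By Bézout, 3056*(33) + 4384*(-23) = 16.
Scale by -1728/16 = -108: (p₀, q₀) = (-3564, 2484).
General solution: p = -3564 + 274t, q = 2484 - 191t for integer t.
p ≥ 0: smallest is -3564 mod 274 = 272 (at t = 14), with q = -190.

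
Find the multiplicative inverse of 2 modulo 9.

gcd(9, 2) = 1.
By Bézout, 2·(-4) + 9·(1) = 1.
So 2·-4 ≡ 1 (mod 9), and -4 mod 9 = 5.

5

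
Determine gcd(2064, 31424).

16

gcd(31424, 2064):
  31424 = 15·2064 + 464
  2064 = 4·464 + 208
  464 = 2·208 + 48
  208 = 4·48 + 16
  48 = 3·16
so gcd(31424, 2064) = 16.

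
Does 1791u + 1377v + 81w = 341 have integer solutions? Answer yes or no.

no

gcd(1791, 1377) = 9  (1791 = 1*1377 + 414, 1377 = 3*414 + 135, 414 = 3*135 + 9, 135 = 15*9).
gcd(9, 81) = 9.
9 does not divide 341 (remainder 8), so no integer solutions.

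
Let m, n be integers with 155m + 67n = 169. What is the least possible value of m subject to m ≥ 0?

gcd(155, 67) = 1.
1 divides 169, so solutions exist.
By Bézout, 155·(16) + 67·(-37) = 1.
Scale by 169/1 = 169: (m₀, n₀) = (2704, -6253).
General solution: m = 2704 + 67t, n = -6253 - 155t for integer t.
m ≥ 0: smallest is 2704 mod 67 = 24 (at t = -40), with n = -53.

24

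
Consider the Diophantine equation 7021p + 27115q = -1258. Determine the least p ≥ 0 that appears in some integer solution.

gcd(27115, 7021) = 17.
17 divides -1258, so solutions exist.
By Bézout, 7021·(112) + 27115·(-29) = 17.
Scale by -1258/17 = -74: (p₀, q₀) = (-8288, 2146).
General solution: p = -8288 + 1595t, q = 2146 - 413t for integer t.
p ≥ 0: smallest is -8288 mod 1595 = 1282 (at t = 6), with q = -332.

1282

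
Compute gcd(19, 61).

gcd(61, 19):
  61 = 3·19 + 4
  19 = 4·4 + 3
  4 = 1·3 + 1
  3 = 3·1
so gcd(61, 19) = 1.

1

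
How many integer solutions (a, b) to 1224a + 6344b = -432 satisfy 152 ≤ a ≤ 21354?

26

gcd(6344, 1224):
  6344 = 5·1224 + 224
  1224 = 5·224 + 104
  224 = 2·104 + 16
  104 = 6·16 + 8
  16 = 2·8
so gcd(6344, 1224) = 8.
Back-substitute for Bézout coefficients:
  8 = 104 - 6·16
  ... = 1224·(368) + 6344·(-71)
Scale by -54: particular solution (-19872, 3834); reduce a mod 793: (746, -144).
General solution: a = 746 + 793t, b = -144 - 153t for integer t.
152 ≤ 746 + 793t ≤ 21354 gives t ∈ [0, 25], which is 26 values.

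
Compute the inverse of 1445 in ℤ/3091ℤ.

gcd(3091, 1445) = 1.
By Bézout, 1445*(-569) + 3091*(266) = 1.
So 1445*-569 ≡ 1 (mod 3091), and -569 mod 3091 = 2522.

2522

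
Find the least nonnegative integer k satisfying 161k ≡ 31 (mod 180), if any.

131

gcd(180, 161) = 1  (180 = 1·161 + 19, 161 = 8·19 + 9, 19 = 2·9 + 1, 9 = 9·1).
1 divides 31, so solutions exist.
Back-substituting, 161·(-19) + 180·(17) = 1.
So 161·(-19) ≡ 1 (mod 180); multiply by 31: k ≡ -589 (mod 180).
Smallest nonnegative: k = -589 mod 180 = 131.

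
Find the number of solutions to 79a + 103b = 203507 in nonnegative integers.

25

gcd(103, 79) = 1  (103 = 1×79 + 24, 79 = 3×24 + 7, 24 = 3×7 + 3, 7 = 2×3 + 1, 3 = 3×1).
Back-substituting, 79×(30) + 103×(-23) = 1.
Scale by 203507: one solution is (6105210, -4680661). Reduce a mod 103: (91, 1906).
General: a = 91 + 103t, b = 1906 - 79t.
a ≥ 0 ⇒ t ≥ 0; b ≥ 0 ⇒ t ≤ 24. So t ∈ [0, 24]: 25 solutions.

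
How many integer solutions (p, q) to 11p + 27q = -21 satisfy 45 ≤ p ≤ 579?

gcd(27, 11) = 1  (27 = 2×11 + 5, 11 = 2×5 + 1, 5 = 5×1).
Back-substituting, 11×(5) + 27×(-2) = 1.
Scale by -21: particular solution (-105, 42); reduce p mod 27: (3, -2).
General solution: p = 3 + 27t, q = -2 - 11t for integer t.
45 ≤ 3 + 27t ≤ 579 gives t ∈ [2, 21], which is 20 values.

20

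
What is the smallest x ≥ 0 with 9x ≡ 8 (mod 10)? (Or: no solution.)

2

gcd(10, 9) = 1.
1 divides 8, so solutions exist.
By Bézout, 9*(-1) + 10*(1) = 1.
So 9*(-1) ≡ 1 (mod 10); multiply by 8: x ≡ -8 (mod 10).
Smallest nonnegative: x = -8 mod 10 = 2.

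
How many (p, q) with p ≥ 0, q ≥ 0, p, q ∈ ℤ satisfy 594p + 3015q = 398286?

2

gcd(3015, 594):
  3015 = 5·594 + 45
  594 = 13·45 + 9
  45 = 5·9
so gcd(3015, 594) = 9.
Back-substitute for Bézout coefficients:
  9 = 594 - 13·45
  ... = 594·(66) + 3015·(-13)
Scale by 44254: one solution is (2920764, -575302). Reduce p mod 335: (234, 86).
General: p = 234 + 335t, q = 86 - 66t.
p ≥ 0 ⇒ t ≥ 0; q ≥ 0 ⇒ t ≤ 1. So t ∈ [0, 1]: 2 solutions.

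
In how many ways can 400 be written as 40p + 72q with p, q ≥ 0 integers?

2

gcd(72, 40) = 8.
By Bézout, 40×(2) + 72×(-1) = 8.
One solution: (1, 5).
General: p = 1 + 9t, q = 5 - 5t.
p ≥ 0 ⇒ t ≥ 0; q ≥ 0 ⇒ t ≤ 1. So t ∈ [0, 1]: 2 solutions.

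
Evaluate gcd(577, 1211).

gcd(1211, 577):
  1211 = 2·577 + 57
  577 = 10·57 + 7
  57 = 8·7 + 1
  7 = 7·1
so gcd(1211, 577) = 1.

1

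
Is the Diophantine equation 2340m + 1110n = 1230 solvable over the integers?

gcd(2340, 1110):
  2340 = 2·1110 + 120
  1110 = 9·120 + 30
  120 = 4·30
so gcd(2340, 1110) = 30.
30 divides 1230, so integer solutions exist.

yes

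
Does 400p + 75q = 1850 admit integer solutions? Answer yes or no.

gcd(400, 75):
  400 = 5*75 + 25
  75 = 3*25
so gcd(400, 75) = 25.
25 divides 1850, so integer solutions exist.

yes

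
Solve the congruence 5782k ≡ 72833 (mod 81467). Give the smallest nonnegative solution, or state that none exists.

25191

gcd(81467, 5782) = 1.
1 divides 72833, so solutions exist.
By Bézout, 5782×(10046) + 81467×(-713) = 1.
So 5782×(10046) ≡ 1 (mod 81467); multiply by 72833: k ≡ 731680318 (mod 81467).
Smallest nonnegative: k = 731680318 mod 81467 = 25191.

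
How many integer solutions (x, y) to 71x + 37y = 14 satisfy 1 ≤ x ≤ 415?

11

gcd(71, 37) = 1  (71 = 1·37 + 34, 37 = 1·34 + 3, 34 = 11·3 + 1, 3 = 3·1).
Back-substituting, 71·(12) + 37·(-23) = 1.
Scale by 14: particular solution (168, -322); reduce x mod 37: (20, -38).
General solution: x = 20 + 37t, y = -38 - 71t for integer t.
1 ≤ 20 + 37t ≤ 415 gives t ∈ [0, 10], which is 11 values.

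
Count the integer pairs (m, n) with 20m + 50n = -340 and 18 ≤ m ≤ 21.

gcd(50, 20) = 10.
By Bézout, 20*(-2) + 50*(1) = 10.
Particular solution: (3, -8).
General solution: m = 3 + 5t, n = -8 - 2t for integer t.
18 ≤ 3 + 5t ≤ 21 gives t ∈ [3, 3], which is 1 value.

1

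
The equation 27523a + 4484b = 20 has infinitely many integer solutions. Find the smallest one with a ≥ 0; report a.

gcd(27523, 4484):
  27523 = 6×4484 + 619
  4484 = 7×619 + 151
  619 = 4×151 + 15
  151 = 10×15 + 1
  15 = 15×1
so gcd(27523, 4484) = 1.
1 divides 20, so solutions exist.
Back-substitute for Bézout coefficients:
  1 = 151 - 10×15
  ... = 27523×(-297) + 4484×(1823)
Scale by 20/1 = 20: (a₀, b₀) = (-5940, 36460).
General solution: a = -5940 + 4484t, b = 36460 - 27523t for integer t.
a ≥ 0: smallest is -5940 mod 4484 = 3028 (at t = 2), with b = -18586.

3028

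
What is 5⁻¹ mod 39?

8

gcd(39, 5) = 1  (39 = 7×5 + 4, 5 = 1×4 + 1, 4 = 4×1).
Back-substituting, 5×(8) + 39×(-1) = 1.
So 5×8 ≡ 1 (mod 39), and 8 mod 39 = 8.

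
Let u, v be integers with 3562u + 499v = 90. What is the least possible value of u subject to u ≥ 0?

23

gcd(3562, 499):
  3562 = 7*499 + 69
  499 = 7*69 + 16
  69 = 4*16 + 5
  16 = 3*5 + 1
  5 = 5*1
so gcd(3562, 499) = 1.
1 divides 90, so solutions exist.
Back-substitute for Bézout coefficients:
  1 = 16 - 3*5
  ... = 3562*(-94) + 499*(671)
Scale by 90/1 = 90: (u₀, v₀) = (-8460, 60390).
General solution: u = -8460 + 499t, v = 60390 - 3562t for integer t.
u ≥ 0: smallest is -8460 mod 499 = 23 (at t = 17), with v = -164.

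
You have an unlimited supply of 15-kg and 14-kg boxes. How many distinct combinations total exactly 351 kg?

Need nonnegative integers with 15j + 14k = 351.
gcd(15, 14) = 1, and 15·(1) + 14·(-1) = 1.
So (j₀, k₀) = (351, -351); general j = 351 + 14t, k = -351 - 15t.
j ≥ 0 ⇒ t ≥ -25; k ≥ 0 ⇒ t ≤ -24. That's 2 values of t.

2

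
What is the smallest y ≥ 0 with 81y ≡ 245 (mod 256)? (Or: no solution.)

101

gcd(256, 81):
  256 = 3*81 + 13
  81 = 6*13 + 3
  13 = 4*3 + 1
  3 = 3*1
so gcd(256, 81) = 1.
1 divides 245, so solutions exist.
Back-substitute for Bézout coefficients:
  1 = 13 - 4*3
  ... = 81*(-79) + 256*(25)
So 81*(-79) ≡ 1 (mod 256); multiply by 245: y ≡ -19355 (mod 256).
Smallest nonnegative: y = -19355 mod 256 = 101.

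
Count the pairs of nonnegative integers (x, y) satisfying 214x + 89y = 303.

gcd(214, 89) = 1.
By Bézout, 214×(-42) + 89×(101) = 1.
One solution: (1, 1).
General: x = 1 + 89t, y = 1 - 214t.
x ≥ 0 ⇒ t ≥ 0; y ≥ 0 ⇒ t ≤ 0. So t ∈ [0, 0]: 1 solution.

1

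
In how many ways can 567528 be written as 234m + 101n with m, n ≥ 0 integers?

24

gcd(234, 101) = 1.
By Bézout, 234·(-41) + 101·(95) = 1.
One solution: (35, 5538).
General: m = 35 + 101t, n = 5538 - 234t.
m ≥ 0 ⇒ t ≥ 0; n ≥ 0 ⇒ t ≤ 23. So t ∈ [0, 23]: 24 solutions.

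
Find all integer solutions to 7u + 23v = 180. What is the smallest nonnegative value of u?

gcd(23, 7):
  23 = 3·7 + 2
  7 = 3·2 + 1
  2 = 2·1
so gcd(23, 7) = 1.
1 divides 180, so solutions exist.
Back-substitute for Bézout coefficients:
  1 = 7 - 3·2
  ... = 7·(10) + 23·(-3)
Scale by 180/1 = 180: (u₀, v₀) = (1800, -540).
General solution: u = 1800 + 23t, v = -540 - 7t for integer t.
u ≥ 0: smallest is 1800 mod 23 = 6 (at t = -78), with v = 6.

6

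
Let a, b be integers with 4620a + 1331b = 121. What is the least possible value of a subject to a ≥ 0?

gcd(4620, 1331):
  4620 = 3*1331 + 627
  1331 = 2*627 + 77
  627 = 8*77 + 11
  77 = 7*11
so gcd(4620, 1331) = 11.
11 divides 121, so solutions exist.
Back-substitute for Bézout coefficients:
  11 = 627 - 8*77
  ... = 4620*(17) + 1331*(-59)
Scale by 121/11 = 11: (a₀, b₀) = (187, -649).
General solution: a = 187 + 121t, b = -649 - 420t for integer t.
a ≥ 0: smallest is 187 mod 121 = 66 (at t = -1), with b = -229.

66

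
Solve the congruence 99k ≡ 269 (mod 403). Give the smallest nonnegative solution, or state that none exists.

19

gcd(403, 99) = 1.
1 divides 269, so solutions exist.
By Bézout, 99×(57) + 403×(-14) = 1.
So 99×(57) ≡ 1 (mod 403); multiply by 269: k ≡ 15333 (mod 403).
Smallest nonnegative: k = 15333 mod 403 = 19.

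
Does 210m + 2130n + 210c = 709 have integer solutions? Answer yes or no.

no

gcd(2130, 210) = 30.
gcd(30, 210) = 30.
30 does not divide 709 (remainder 19), so no integer solutions.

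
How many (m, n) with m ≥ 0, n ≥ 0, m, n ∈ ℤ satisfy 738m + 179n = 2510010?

gcd(738, 179) = 1.
By Bézout, 738*(57) + 179*(-235) = 1.
One solution: (166, 13338).
General: m = 166 + 179t, n = 13338 - 738t.
m ≥ 0 ⇒ t ≥ 0; n ≥ 0 ⇒ t ≤ 18. So t ∈ [0, 18]: 19 solutions.

19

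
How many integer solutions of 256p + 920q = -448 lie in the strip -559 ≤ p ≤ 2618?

gcd(920, 256) = 8  (920 = 3*256 + 152, 256 = 1*152 + 104, 152 = 1*104 + 48, 104 = 2*48 + 8, 48 = 6*8).
Back-substituting, 256*(18) + 920*(-5) = 8.
Scale by -56: particular solution (-1008, 280); reduce p mod 115: (27, -8).
General solution: p = 27 + 115t, q = -8 - 32t for integer t.
-559 ≤ 27 + 115t ≤ 2618 gives t ∈ [-5, 22], which is 28 values.

28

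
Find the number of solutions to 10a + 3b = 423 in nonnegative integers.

15

gcd(10, 3) = 1  (10 = 3·3 + 1, 3 = 3·1).
Back-substituting, 10·(1) + 3·(-3) = 1.
Scale by 423: one solution is (423, -1269). Reduce a mod 3: (0, 141).
General: a = 0 + 3t, b = 141 - 10t.
a ≥ 0 ⇒ t ≥ 0; b ≥ 0 ⇒ t ≤ 14. So t ∈ [0, 14]: 15 solutions.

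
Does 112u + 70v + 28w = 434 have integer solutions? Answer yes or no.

gcd(112, 70) = 14  (112 = 1·70 + 42, 70 = 1·42 + 28, 42 = 1·28 + 14, 28 = 2·14).
gcd(14, 28) = 14.
14 divides 434, so integer solutions exist.

yes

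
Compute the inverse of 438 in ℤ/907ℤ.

234

gcd(907, 438) = 1  (907 = 2×438 + 31, 438 = 14×31 + 4, 31 = 7×4 + 3, 4 = 1×3 + 1, 3 = 3×1).
Back-substituting, 438×(234) + 907×(-113) = 1.
So 438×234 ≡ 1 (mod 907), and 234 mod 907 = 234.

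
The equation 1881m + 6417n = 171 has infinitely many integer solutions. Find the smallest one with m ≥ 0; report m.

gcd(6417, 1881):
  6417 = 3*1881 + 774
  1881 = 2*774 + 333
  774 = 2*333 + 108
  333 = 3*108 + 9
  108 = 12*9
so gcd(6417, 1881) = 9.
9 divides 171, so solutions exist.
Back-substitute for Bézout coefficients:
  9 = 333 - 3*108
  ... = 1881*(58) + 6417*(-17)
Scale by 171/9 = 19: (m₀, n₀) = (1102, -323).
General solution: m = 1102 + 713t, n = -323 - 209t for integer t.
m ≥ 0: smallest is 1102 mod 713 = 389 (at t = -1), with n = -114.

389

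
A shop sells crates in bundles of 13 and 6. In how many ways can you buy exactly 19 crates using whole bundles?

Need nonnegative integers with 13j + 6k = 19.
gcd(13, 6) = 1, and 13·(1) + 6·(-2) = 1.
So (j₀, k₀) = (19, -38); general j = 19 + 6t, k = -38 - 13t.
j ≥ 0 ⇒ t ≥ -3; k ≥ 0 ⇒ t ≤ -3. That's 1 value of t.

1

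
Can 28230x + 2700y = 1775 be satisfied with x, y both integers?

gcd(28230, 2700) = 30  (28230 = 10*2700 + 1230, 2700 = 2*1230 + 240, 1230 = 5*240 + 30, 240 = 8*30).
30 does not divide 1775 (remainder 5), so no integer solutions.

no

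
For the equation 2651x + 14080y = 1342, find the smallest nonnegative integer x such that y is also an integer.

gcd(14080, 2651) = 11.
11 divides 1342, so solutions exist.
By Bézout, 2651·(-239) + 14080·(45) = 11.
Scale by 1342/11 = 122: (x₀, y₀) = (-29158, 5490).
General solution: x = -29158 + 1280t, y = 5490 - 241t for integer t.
x ≥ 0: smallest is -29158 mod 1280 = 282 (at t = 23), with y = -53.

282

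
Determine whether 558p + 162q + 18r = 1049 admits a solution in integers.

gcd(558, 162) = 18  (558 = 3·162 + 72, 162 = 2·72 + 18, 72 = 4·18).
gcd(18, 18) = 18.
18 does not divide 1049 (remainder 5), so no integer solutions.

no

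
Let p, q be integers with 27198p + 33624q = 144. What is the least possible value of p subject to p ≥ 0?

68

gcd(33624, 27198):
  33624 = 1·27198 + 6426
  27198 = 4·6426 + 1494
  6426 = 4·1494 + 450
  1494 = 3·450 + 144
  450 = 3·144 + 18
  144 = 8·18
so gcd(33624, 27198) = 18.
18 divides 144, so solutions exist.
Back-substitute for Bézout coefficients:
  18 = 450 - 3·144
  ... = 27198·(-225) + 33624·(182)
Scale by 144/18 = 8: (p₀, q₀) = (-1800, 1456).
General solution: p = -1800 + 1868t, q = 1456 - 1511t for integer t.
p ≥ 0: smallest is -1800 mod 1868 = 68 (at t = 1), with q = -55.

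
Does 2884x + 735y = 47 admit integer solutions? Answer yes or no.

gcd(2884, 735) = 7.
7 does not divide 47 (remainder 5), so no integer solutions.

no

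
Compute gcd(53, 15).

1

gcd(53, 15) = 1  (53 = 3×15 + 8, 15 = 1×8 + 7, 8 = 1×7 + 1, 7 = 7×1).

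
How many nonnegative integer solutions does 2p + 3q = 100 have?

gcd(3, 2) = 1  (3 = 1×2 + 1, 2 = 2×1).
Back-substituting, 2×(-1) + 3×(1) = 1.
Scale by 100: one solution is (-100, 100). Reduce p mod 3: (2, 32).
General: p = 2 + 3t, q = 32 - 2t.
p ≥ 0 ⇒ t ≥ 0; q ≥ 0 ⇒ t ≤ 16. So t ∈ [0, 16]: 17 solutions.

17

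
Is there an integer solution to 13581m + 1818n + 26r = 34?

gcd(13581, 1818):
  13581 = 7×1818 + 855
  1818 = 2×855 + 108
  855 = 7×108 + 99
  108 = 1×99 + 9
  99 = 11×9
so gcd(13581, 1818) = 9.
gcd(9, 26) = 1.
1 divides 34, so integer solutions exist.

yes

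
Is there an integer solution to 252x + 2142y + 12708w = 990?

gcd(2142, 252) = 126  (2142 = 8*252 + 126, 252 = 2*126).
gcd(126, 12708) = 18.
18 divides 990, so integer solutions exist.

yes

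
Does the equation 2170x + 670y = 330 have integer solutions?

gcd(2170, 670) = 10.
10 divides 330, so integer solutions exist.

yes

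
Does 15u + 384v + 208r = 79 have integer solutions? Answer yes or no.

gcd(384, 15):
  384 = 25×15 + 9
  15 = 1×9 + 6
  9 = 1×6 + 3
  6 = 2×3
so gcd(384, 15) = 3.
gcd(3, 208) = 1.
1 divides 79, so integer solutions exist.

yes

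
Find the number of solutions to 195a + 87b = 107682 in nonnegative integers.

gcd(195, 87) = 3.
By Bézout, 195*(-4) + 87*(9) = 3.
One solution: (3, 1231).
General: a = 3 + 29t, b = 1231 - 65t.
a ≥ 0 ⇒ t ≥ 0; b ≥ 0 ⇒ t ≤ 18. So t ∈ [0, 18]: 19 solutions.

19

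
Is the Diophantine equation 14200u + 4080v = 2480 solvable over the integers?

yes

gcd(14200, 4080):
  14200 = 3×4080 + 1960
  4080 = 2×1960 + 160
  1960 = 12×160 + 40
  160 = 4×40
so gcd(14200, 4080) = 40.
40 divides 2480, so integer solutions exist.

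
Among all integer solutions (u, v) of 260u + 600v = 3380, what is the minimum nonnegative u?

gcd(600, 260) = 20  (600 = 2*260 + 80, 260 = 3*80 + 20, 80 = 4*20).
20 divides 3380, so solutions exist.
Back-substituting, 260*(7) + 600*(-3) = 20.
Scale by 3380/20 = 169: (u₀, v₀) = (1183, -507).
General solution: u = 1183 + 30t, v = -507 - 13t for integer t.
u ≥ 0: smallest is 1183 mod 30 = 13 (at t = -39), with v = 0.

13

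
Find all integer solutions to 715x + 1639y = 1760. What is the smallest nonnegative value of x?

140

gcd(1639, 715):
  1639 = 2·715 + 209
  715 = 3·209 + 88
  209 = 2·88 + 33
  88 = 2·33 + 22
  33 = 1·22 + 11
  22 = 2·11
so gcd(1639, 715) = 11.
11 divides 1760, so solutions exist.
Back-substitute for Bézout coefficients:
  11 = 33 - 1·22
  ... = 715·(-55) + 1639·(24)
Scale by 1760/11 = 160: (x₀, y₀) = (-8800, 3840).
General solution: x = -8800 + 149t, y = 3840 - 65t for integer t.
x ≥ 0: smallest is -8800 mod 149 = 140 (at t = 60), with y = -60.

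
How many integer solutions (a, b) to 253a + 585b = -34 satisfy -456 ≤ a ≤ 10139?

gcd(585, 253):
  585 = 2·253 + 79
  253 = 3·79 + 16
  79 = 4·16 + 15
  16 = 1·15 + 1
  15 = 15·1
so gcd(585, 253) = 1.
Back-substitute for Bézout coefficients:
  1 = 16 - 1·15
  ... = 253·(37) + 585·(-16)
Scale by -34: particular solution (-1258, 544); reduce a mod 585: (497, -215).
General solution: a = 497 + 585t, b = -215 - 253t for integer t.
-456 ≤ 497 + 585t ≤ 10139 gives t ∈ [-1, 16], which is 18 values.

18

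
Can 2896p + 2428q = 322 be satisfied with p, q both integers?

gcd(2896, 2428) = 4.
4 does not divide 322 (remainder 2), so no integer solutions.

no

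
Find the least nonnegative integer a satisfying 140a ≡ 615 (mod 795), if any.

135

gcd(795, 140):
  795 = 5·140 + 95
  140 = 1·95 + 45
  95 = 2·45 + 5
  45 = 9·5
so gcd(795, 140) = 5.
5 divides 615, so solutions exist.
Back-substitute for Bézout coefficients:
  5 = 95 - 2·45
  ... = 140·(-17) + 795·(3)
So 140·(-17) ≡ 5 (mod 795); multiply by 123: a ≡ -2091 (mod 159).
Smallest nonnegative: a = -2091 mod 159 = 135.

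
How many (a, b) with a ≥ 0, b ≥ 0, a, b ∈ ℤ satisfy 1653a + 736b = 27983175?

23

gcd(1653, 736) = 1.
By Bézout, 1653·(61) + 736·(-137) = 1.
One solution: (523, 36846).
General: a = 523 + 736t, b = 36846 - 1653t.
a ≥ 0 ⇒ t ≥ 0; b ≥ 0 ⇒ t ≤ 22. So t ∈ [0, 22]: 23 solutions.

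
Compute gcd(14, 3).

1

gcd(14, 3):
  14 = 4·3 + 2
  3 = 1·2 + 1
  2 = 2·1
so gcd(14, 3) = 1.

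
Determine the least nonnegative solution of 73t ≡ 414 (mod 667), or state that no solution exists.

gcd(667, 73) = 1  (667 = 9·73 + 10, 73 = 7·10 + 3, 10 = 3·3 + 1, 3 = 3·1).
1 divides 414, so solutions exist.
Back-substituting, 73·(-201) + 667·(22) = 1.
So 73·(-201) ≡ 1 (mod 667); multiply by 414: t ≡ -83214 (mod 667).
Smallest nonnegative: t = -83214 mod 667 = 161.

161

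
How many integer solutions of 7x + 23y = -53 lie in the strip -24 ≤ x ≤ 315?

15

gcd(23, 7) = 1.
By Bézout, 7×(10) + 23×(-3) = 1.
Particular solution: (22, -9).
General solution: x = 22 + 23t, y = -9 - 7t for integer t.
-24 ≤ 22 + 23t ≤ 315 gives t ∈ [-2, 12], which is 15 values.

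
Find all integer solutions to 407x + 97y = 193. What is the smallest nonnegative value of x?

gcd(407, 97) = 1.
1 divides 193, so solutions exist.
By Bézout, 407*(46) + 97*(-193) = 1.
Scale by 193/1 = 193: (x₀, y₀) = (8878, -37249).
General solution: x = 8878 + 97t, y = -37249 - 407t for integer t.
x ≥ 0: smallest is 8878 mod 97 = 51 (at t = -91), with y = -212.

51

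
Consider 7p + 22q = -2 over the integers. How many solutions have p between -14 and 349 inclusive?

gcd(22, 7) = 1  (22 = 3×7 + 1, 7 = 7×1).
Back-substituting, 7×(-3) + 22×(1) = 1.
Scale by -2: particular solution (6, -2); reduce p mod 22: (6, -2).
General solution: p = 6 + 22t, q = -2 - 7t for integer t.
-14 ≤ 6 + 22t ≤ 349 gives t ∈ [0, 15], which is 16 values.

16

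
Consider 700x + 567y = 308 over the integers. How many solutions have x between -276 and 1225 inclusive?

gcd(700, 567) = 7.
By Bézout, 700×(-17) + 567×(21) = 7.
Particular solution: (62, -76).
General solution: x = 62 + 81t, y = -76 - 100t for integer t.
-276 ≤ 62 + 81t ≤ 1225 gives t ∈ [-4, 14], which is 19 values.

19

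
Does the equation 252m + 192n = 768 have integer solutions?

gcd(252, 192) = 12  (252 = 1*192 + 60, 192 = 3*60 + 12, 60 = 5*12).
12 divides 768, so integer solutions exist.

yes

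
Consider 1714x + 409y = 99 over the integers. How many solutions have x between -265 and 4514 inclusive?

11

gcd(1714, 409) = 1.
By Bézout, 1714×(-194) + 409×(813) = 1.
Particular solution: (17, -71).
General solution: x = 17 + 409t, y = -71 - 1714t for integer t.
-265 ≤ 17 + 409t ≤ 4514 gives t ∈ [0, 10], which is 11 values.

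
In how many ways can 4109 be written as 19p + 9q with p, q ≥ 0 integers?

24

gcd(19, 9) = 1  (19 = 2·9 + 1, 9 = 9·1).
Back-substituting, 19·(1) + 9·(-2) = 1.
Scale by 4109: one solution is (4109, -8218). Reduce p mod 9: (5, 446).
General: p = 5 + 9t, q = 446 - 19t.
p ≥ 0 ⇒ t ≥ 0; q ≥ 0 ⇒ t ≤ 23. So t ∈ [0, 23]: 24 solutions.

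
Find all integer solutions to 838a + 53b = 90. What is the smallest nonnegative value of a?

gcd(838, 53) = 1.
1 divides 90, so solutions exist.
By Bézout, 838·(-16) + 53·(253) = 1.
Scale by 90/1 = 90: (a₀, b₀) = (-1440, 22770).
General solution: a = -1440 + 53t, b = 22770 - 838t for integer t.
a ≥ 0: smallest is -1440 mod 53 = 44 (at t = 28), with b = -694.

44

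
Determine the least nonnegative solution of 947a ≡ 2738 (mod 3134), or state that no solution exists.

2154

gcd(3134, 947):
  3134 = 3·947 + 293
  947 = 3·293 + 68
  293 = 4·68 + 21
  68 = 3·21 + 5
  21 = 4·5 + 1
  5 = 5·1
so gcd(3134, 947) = 1.
1 divides 2738, so solutions exist.
Back-substitute for Bézout coefficients:
  1 = 21 - 4·5
  ... = 947·(-599) + 3134·(181)
So 947·(-599) ≡ 1 (mod 3134); multiply by 2738: a ≡ -1640062 (mod 3134).
Smallest nonnegative: a = -1640062 mod 3134 = 2154.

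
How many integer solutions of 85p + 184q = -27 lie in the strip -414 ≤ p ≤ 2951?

gcd(184, 85) = 1.
By Bézout, 85*(13) + 184*(-6) = 1.
Particular solution: (17, -8).
General solution: p = 17 + 184t, q = -8 - 85t for integer t.
-414 ≤ 17 + 184t ≤ 2951 gives t ∈ [-2, 15], which is 18 values.

18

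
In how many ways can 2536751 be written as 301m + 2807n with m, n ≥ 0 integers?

21

gcd(2807, 301) = 7  (2807 = 9*301 + 98, 301 = 3*98 + 7, 98 = 14*7).
Back-substituting, 301*(28) + 2807*(-3) = 7.
Scale by 362393: one solution is (10147004, -1087179). Reduce m mod 401: (100, 893).
General: m = 100 + 401t, n = 893 - 43t.
m ≥ 0 ⇒ t ≥ 0; n ≥ 0 ⇒ t ≤ 20. So t ∈ [0, 20]: 21 solutions.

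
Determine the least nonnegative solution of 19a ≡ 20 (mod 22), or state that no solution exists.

8

gcd(22, 19) = 1.
1 divides 20, so solutions exist.
By Bézout, 19×(7) + 22×(-6) = 1.
So 19×(7) ≡ 1 (mod 22); multiply by 20: a ≡ 140 (mod 22).
Smallest nonnegative: a = 140 mod 22 = 8.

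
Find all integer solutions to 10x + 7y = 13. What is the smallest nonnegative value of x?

gcd(10, 7) = 1.
1 divides 13, so solutions exist.
By Bézout, 10*(-2) + 7*(3) = 1.
Scale by 13/1 = 13: (x₀, y₀) = (-26, 39).
General solution: x = -26 + 7t, y = 39 - 10t for integer t.
x ≥ 0: smallest is -26 mod 7 = 2 (at t = 4), with y = -1.

2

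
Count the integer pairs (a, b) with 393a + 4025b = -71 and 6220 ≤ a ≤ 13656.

2

gcd(4025, 393) = 1  (4025 = 10×393 + 95, 393 = 4×95 + 13, 95 = 7×13 + 4, 13 = 3×4 + 1, 4 = 4×1).
Back-substituting, 393×(932) + 4025×(-91) = 1.
Scale by -71: particular solution (-66172, 6461); reduce a mod 4025: (2253, -220).
General solution: a = 2253 + 4025t, b = -220 - 393t for integer t.
6220 ≤ 2253 + 4025t ≤ 13656 gives t ∈ [1, 2], which is 2 values.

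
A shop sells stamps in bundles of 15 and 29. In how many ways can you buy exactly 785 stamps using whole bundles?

2

Need nonnegative integers with 15j + 29k = 785.
gcd(15, 29) = 1, and 15·(2) + 29·(-1) = 1.
So (j₀, k₀) = (1570, -785); general j = 1570 + 29t, k = -785 - 15t.
j ≥ 0 ⇒ t ≥ -54; k ≥ 0 ⇒ t ≤ -53. That's 2 values of t.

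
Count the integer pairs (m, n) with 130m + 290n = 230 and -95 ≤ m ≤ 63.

gcd(290, 130) = 10.
By Bézout, 130×(9) + 290×(-4) = 10.
Particular solution: (4, -1).
General solution: m = 4 + 29t, n = -1 - 13t for integer t.
-95 ≤ 4 + 29t ≤ 63 gives t ∈ [-3, 2], which is 6 values.

6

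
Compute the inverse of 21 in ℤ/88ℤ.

gcd(88, 21) = 1  (88 = 4*21 + 4, 21 = 5*4 + 1, 4 = 4*1).
Back-substituting, 21*(21) + 88*(-5) = 1.
So 21*21 ≡ 1 (mod 88), and 21 mod 88 = 21.

21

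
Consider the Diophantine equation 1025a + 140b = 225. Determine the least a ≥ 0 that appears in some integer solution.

gcd(1025, 140):
  1025 = 7·140 + 45
  140 = 3·45 + 5
  45 = 9·5
so gcd(1025, 140) = 5.
5 divides 225, so solutions exist.
Back-substitute for Bézout coefficients:
  5 = 140 - 3·45
  ... = 1025·(-3) + 140·(22)
Scale by 225/5 = 45: (a₀, b₀) = (-135, 990).
General solution: a = -135 + 28t, b = 990 - 205t for integer t.
a ≥ 0: smallest is -135 mod 28 = 5 (at t = 5), with b = -35.

5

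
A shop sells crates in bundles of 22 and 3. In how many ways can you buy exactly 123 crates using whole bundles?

2

Need nonnegative integers with 22j + 3k = 123.
gcd(22, 3) = 1, and 22·(1) + 3·(-7) = 1.
So (j₀, k₀) = (123, -861); general j = 123 + 3t, k = -861 - 22t.
j ≥ 0 ⇒ t ≥ -41; k ≥ 0 ⇒ t ≤ -40. That's 2 values of t.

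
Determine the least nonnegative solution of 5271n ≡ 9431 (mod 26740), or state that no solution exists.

gcd(26740, 5271) = 7.
7 does not divide 9431, so the congruence has no solution.

no solution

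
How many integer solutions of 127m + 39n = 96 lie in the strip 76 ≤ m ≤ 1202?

28

gcd(127, 39):
  127 = 3*39 + 10
  39 = 3*10 + 9
  10 = 1*9 + 1
  9 = 9*1
so gcd(127, 39) = 1.
Back-substitute for Bézout coefficients:
  1 = 10 - 1*9
  ... = 127*(4) + 39*(-13)
Scale by 96: particular solution (384, -1248); reduce m mod 39: (33, -105).
General solution: m = 33 + 39t, n = -105 - 127t for integer t.
76 ≤ 33 + 39t ≤ 1202 gives t ∈ [2, 29], which is 28 values.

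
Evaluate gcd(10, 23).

gcd(23, 10):
  23 = 2*10 + 3
  10 = 3*3 + 1
  3 = 3*1
so gcd(23, 10) = 1.

1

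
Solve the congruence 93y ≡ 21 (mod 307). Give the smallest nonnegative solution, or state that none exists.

gcd(307, 93) = 1.
1 divides 21, so solutions exist.
By Bézout, 93×(-33) + 307×(10) = 1.
So 93×(-33) ≡ 1 (mod 307); multiply by 21: y ≡ -693 (mod 307).
Smallest nonnegative: y = -693 mod 307 = 228.

228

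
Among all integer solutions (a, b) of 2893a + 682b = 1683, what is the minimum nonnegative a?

gcd(2893, 682) = 11.
11 divides 1683, so solutions exist.
By Bézout, 2893·(29) + 682·(-123) = 11.
Scale by 1683/11 = 153: (a₀, b₀) = (4437, -18819).
General solution: a = 4437 + 62t, b = -18819 - 263t for integer t.
a ≥ 0: smallest is 4437 mod 62 = 35 (at t = -71), with b = -146.

35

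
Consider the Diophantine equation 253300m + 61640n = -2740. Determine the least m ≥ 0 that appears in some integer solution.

1975

gcd(253300, 61640):
  253300 = 4×61640 + 6740
  61640 = 9×6740 + 980
  6740 = 6×980 + 860
  980 = 1×860 + 120
  860 = 7×120 + 20
  120 = 6×20
so gcd(253300, 61640) = 20.
20 divides -2740, so solutions exist.
Back-substitute for Bézout coefficients:
  20 = 860 - 7×120
  ... = 253300×(503) + 61640×(-2067)
Scale by -2740/20 = -137: (m₀, n₀) = (-68911, 283179).
General solution: m = -68911 + 3082t, n = 283179 - 12665t for integer t.
m ≥ 0: smallest is -68911 mod 3082 = 1975 (at t = 23), with n = -8116.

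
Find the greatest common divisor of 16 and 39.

1

gcd(39, 16):
  39 = 2·16 + 7
  16 = 2·7 + 2
  7 = 3·2 + 1
  2 = 2·1
so gcd(39, 16) = 1.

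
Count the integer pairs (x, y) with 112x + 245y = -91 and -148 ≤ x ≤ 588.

21

gcd(245, 112) = 7.
By Bézout, 112·(11) + 245·(-5) = 7.
Particular solution: (32, -15).
General solution: x = 32 + 35t, y = -15 - 16t for integer t.
-148 ≤ 32 + 35t ≤ 588 gives t ∈ [-5, 15], which is 21 values.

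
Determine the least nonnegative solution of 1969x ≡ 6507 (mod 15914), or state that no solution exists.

2331

gcd(15914, 1969) = 1.
1 divides 6507, so solutions exist.
By Bézout, 1969·(1277) + 15914·(-158) = 1.
So 1969·(1277) ≡ 1 (mod 15914); multiply by 6507: x ≡ 8309439 (mod 15914).
Smallest nonnegative: x = 8309439 mod 15914 = 2331.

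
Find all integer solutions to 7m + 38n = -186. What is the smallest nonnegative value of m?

gcd(38, 7) = 1.
1 divides -186, so solutions exist.
By Bézout, 7*(11) + 38*(-2) = 1.
Scale by -186/1 = -186: (m₀, n₀) = (-2046, 372).
General solution: m = -2046 + 38t, n = 372 - 7t for integer t.
m ≥ 0: smallest is -2046 mod 38 = 6 (at t = 54), with n = -6.

6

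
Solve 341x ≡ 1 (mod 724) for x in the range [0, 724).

293

gcd(724, 341) = 1.
By Bézout, 341·(293) + 724·(-138) = 1.
So 341·293 ≡ 1 (mod 724), and 293 mod 724 = 293.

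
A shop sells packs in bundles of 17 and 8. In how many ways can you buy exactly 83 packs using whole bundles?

Need nonnegative integers with 17j + 8k = 83.
gcd(17, 8) = 1, and 17·(1) + 8·(-2) = 1.
So (j₀, k₀) = (83, -166); general j = 83 + 8t, k = -166 - 17t.
j ≥ 0 ⇒ t ≥ -10; k ≥ 0 ⇒ t ≤ -10. That's 1 value of t.

1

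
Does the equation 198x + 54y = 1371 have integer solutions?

gcd(198, 54):
  198 = 3×54 + 36
  54 = 1×36 + 18
  36 = 2×18
so gcd(198, 54) = 18.
18 does not divide 1371 (remainder 3), so no integer solutions.

no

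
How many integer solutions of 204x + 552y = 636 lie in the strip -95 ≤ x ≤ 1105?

gcd(552, 204) = 12.
By Bézout, 204×(19) + 552×(-7) = 12.
Particular solution: (41, -14).
General solution: x = 41 + 46t, y = -14 - 17t for integer t.
-95 ≤ 41 + 46t ≤ 1105 gives t ∈ [-2, 23], which is 26 values.

26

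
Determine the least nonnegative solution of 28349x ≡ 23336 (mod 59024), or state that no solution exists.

35912

gcd(59024, 28349) = 1.
1 divides 23336, so solutions exist.
By Bézout, 28349×(-4187) + 59024×(2011) = 1.
So 28349×(-4187) ≡ 1 (mod 59024); multiply by 23336: x ≡ -97707832 (mod 59024).
Smallest nonnegative: x = -97707832 mod 59024 = 35912.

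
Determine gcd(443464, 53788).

28

gcd(443464, 53788):
  443464 = 8×53788 + 13160
  53788 = 4×13160 + 1148
  13160 = 11×1148 + 532
  1148 = 2×532 + 84
  532 = 6×84 + 28
  84 = 3×28
so gcd(443464, 53788) = 28.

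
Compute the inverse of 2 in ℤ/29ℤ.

15

gcd(29, 2):
  29 = 14*2 + 1
  2 = 2*1
so gcd(29, 2) = 1.
Back-substitute for Bézout coefficients:
  1 = 29 - 14*2
  ... = 2*(-14) + 29*(1)
So 2*-14 ≡ 1 (mod 29), and -14 mod 29 = 15.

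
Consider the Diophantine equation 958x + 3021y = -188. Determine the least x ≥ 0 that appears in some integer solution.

gcd(3021, 958) = 1  (3021 = 3·958 + 147, 958 = 6·147 + 76, 147 = 1·76 + 71, 76 = 1·71 + 5, 71 = 14·5 + 1, 5 = 5·1).
1 divides -188, so solutions exist.
Back-substituting, 958·(-596) + 3021·(189) = 1.
Scale by -188/1 = -188: (x₀, y₀) = (112048, -35532).
General solution: x = 112048 + 3021t, y = -35532 - 958t for integer t.
x ≥ 0: smallest is 112048 mod 3021 = 271 (at t = -37), with y = -86.

271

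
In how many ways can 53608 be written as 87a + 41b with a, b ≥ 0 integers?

gcd(87, 41):
  87 = 2×41 + 5
  41 = 8×5 + 1
  5 = 5×1
so gcd(87, 41) = 1.
Back-substitute for Bézout coefficients:
  1 = 41 - 8×5
  ... = 87×(-8) + 41×(17)
Scale by 53608: one solution is (-428864, 911336). Reduce a mod 41: (37, 1229).
General: a = 37 + 41t, b = 1229 - 87t.
a ≥ 0 ⇒ t ≥ 0; b ≥ 0 ⇒ t ≤ 14. So t ∈ [0, 14]: 15 solutions.

15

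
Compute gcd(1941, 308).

gcd(1941, 308):
  1941 = 6·308 + 93
  308 = 3·93 + 29
  93 = 3·29 + 6
  29 = 4·6 + 5
  6 = 1·5 + 1
  5 = 5·1
so gcd(1941, 308) = 1.

1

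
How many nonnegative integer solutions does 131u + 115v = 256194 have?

17

gcd(131, 115) = 1  (131 = 1·115 + 16, 115 = 7·16 + 3, 16 = 5·3 + 1, 3 = 3·1).
Back-substituting, 131·(36) + 115·(-41) = 1.
Scale by 256194: one solution is (9222984, -10503954). Reduce u mod 115: (99, 2115).
General: u = 99 + 115t, v = 2115 - 131t.
u ≥ 0 ⇒ t ≥ 0; v ≥ 0 ⇒ t ≤ 16. So t ∈ [0, 16]: 17 solutions.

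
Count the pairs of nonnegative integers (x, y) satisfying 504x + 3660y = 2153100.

gcd(3660, 504) = 12.
By Bézout, 504*(138) + 3660*(-19) = 12.
One solution: (140, 569).
General: x = 140 + 305t, y = 569 - 42t.
x ≥ 0 ⇒ t ≥ 0; y ≥ 0 ⇒ t ≤ 13. So t ∈ [0, 13]: 14 solutions.

14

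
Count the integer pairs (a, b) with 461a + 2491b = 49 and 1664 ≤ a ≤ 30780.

gcd(2491, 461) = 1.
By Bézout, 461·(308) + 2491·(-57) = 1.
Particular solution: (146, -27).
General solution: a = 146 + 2491t, b = -27 - 461t for integer t.
1664 ≤ 146 + 2491t ≤ 30780 gives t ∈ [1, 12], which is 12 values.

12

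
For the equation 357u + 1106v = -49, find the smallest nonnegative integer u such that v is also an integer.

99

gcd(1106, 357) = 7.
7 divides -49, so solutions exist.
By Bézout, 357×(31) + 1106×(-10) = 7.
Scale by -49/7 = -7: (u₀, v₀) = (-217, 70).
General solution: u = -217 + 158t, v = 70 - 51t for integer t.
u ≥ 0: smallest is -217 mod 158 = 99 (at t = 2), with v = -32.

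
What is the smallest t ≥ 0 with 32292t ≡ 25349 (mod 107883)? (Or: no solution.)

no solution

gcd(107883, 32292) = 9  (107883 = 3·32292 + 11007, 32292 = 2·11007 + 10278, 11007 = 1·10278 + 729, 10278 = 14·729 + 72, 729 = 10·72 + 9, 72 = 8·9).
9 does not divide 25349, so the congruence has no solution.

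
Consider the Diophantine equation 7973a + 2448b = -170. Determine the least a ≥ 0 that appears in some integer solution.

62

gcd(7973, 2448) = 17  (7973 = 3×2448 + 629, 2448 = 3×629 + 561, 629 = 1×561 + 68, 561 = 8×68 + 17, 68 = 4×17).
17 divides -170, so solutions exist.
Back-substituting, 7973×(-35) + 2448×(114) = 17.
Scale by -170/17 = -10: (a₀, b₀) = (350, -1140).
General solution: a = 350 + 144t, b = -1140 - 469t for integer t.
a ≥ 0: smallest is 350 mod 144 = 62 (at t = -2), with b = -202.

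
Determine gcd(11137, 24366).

gcd(24366, 11137):
  24366 = 2×11137 + 2092
  11137 = 5×2092 + 677
  2092 = 3×677 + 61
  677 = 11×61 + 6
  61 = 10×6 + 1
  6 = 6×1
so gcd(24366, 11137) = 1.

1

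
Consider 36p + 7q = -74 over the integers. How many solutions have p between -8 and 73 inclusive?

gcd(36, 7) = 1  (36 = 5*7 + 1, 7 = 7*1).
Back-substituting, 36*(1) + 7*(-5) = 1.
Scale by -74: particular solution (-74, 370); reduce p mod 7: (3, -26).
General solution: p = 3 + 7t, q = -26 - 36t for integer t.
-8 ≤ 3 + 7t ≤ 73 gives t ∈ [-1, 10], which is 12 values.

12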